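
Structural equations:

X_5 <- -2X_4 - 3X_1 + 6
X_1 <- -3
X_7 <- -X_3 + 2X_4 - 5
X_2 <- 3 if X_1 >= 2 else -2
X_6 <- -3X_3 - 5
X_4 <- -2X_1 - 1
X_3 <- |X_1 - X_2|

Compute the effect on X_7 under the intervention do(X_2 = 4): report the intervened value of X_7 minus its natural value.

Under do(X_2=4), the mechanism X_2 <- 3 if X_1 >= 2 else -2 is discarded; X_2 is fixed at 4.
X_3 = |X_1 - X_2|  [with X_1=-3, X_2=4]  = 7
X_4 = -2X_1 - 1  [with X_1=-3]  = 5
X_7 = -X_3 + 2X_4 - 5  [with X_3=7, X_4=5]  = -2
Without intervention: X_2 = 3 if X_1 >= 2 else -2  [with X_1=-3]  = -2; X_3 = |X_1 - X_2|  [with X_1=-3, X_2=-2]  = 1; X_4 = -2X_1 - 1  [with X_1=-3]  = 5; X_7 = -X_3 + 2X_4 - 5  [with X_3=1, X_4=5]  = 4.
Change = -2 − 4 = -6.

-6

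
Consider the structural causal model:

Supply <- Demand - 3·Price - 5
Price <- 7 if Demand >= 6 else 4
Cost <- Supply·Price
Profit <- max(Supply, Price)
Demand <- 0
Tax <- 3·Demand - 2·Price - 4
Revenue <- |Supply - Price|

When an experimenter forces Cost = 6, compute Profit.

The intervention breaks the incoming arrows to Cost: Cost <- Supply·Price no longer applies, and Cost = 6.
No directed path runs from Cost to Profit, so Profit keeps its natural value.
Price = 7 if Demand >= 6 else 4  [with Demand=0]  = 4
Supply = Demand - 3·Price - 5  [with Demand=0, Price=4]  = -17
Profit = max(Supply, Price)  [with Supply=-17, Price=4]  = 4

4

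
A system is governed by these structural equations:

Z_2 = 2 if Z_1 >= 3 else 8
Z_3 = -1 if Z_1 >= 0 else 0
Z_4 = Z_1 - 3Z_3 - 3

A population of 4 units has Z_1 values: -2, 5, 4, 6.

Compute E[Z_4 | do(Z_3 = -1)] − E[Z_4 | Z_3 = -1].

-1.75

Under do(Z_3=-1), Z_3's equation is replaced by Z_3=-1 for every unit. Per-unit Z_4: -2, 5, 4, 6. Mean = 3.25.
Conditioning on Z_3=-1 selects the 3 unit(s) with Z_1 ∈ {5, 4, 6}. Their Z_4 values: 5, 4, 6. Mean = 5.
Difference = 3.25 − 5 = -1.75.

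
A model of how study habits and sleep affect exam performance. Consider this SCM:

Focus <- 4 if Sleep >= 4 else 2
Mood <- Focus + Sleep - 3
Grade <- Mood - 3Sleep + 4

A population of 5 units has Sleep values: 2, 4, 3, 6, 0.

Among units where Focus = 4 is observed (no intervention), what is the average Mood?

6

Conditioning on Focus=4 selects the 2 unit(s) with Sleep ∈ {4, 6}. Their Mood values: 5, 7. Mean = 6.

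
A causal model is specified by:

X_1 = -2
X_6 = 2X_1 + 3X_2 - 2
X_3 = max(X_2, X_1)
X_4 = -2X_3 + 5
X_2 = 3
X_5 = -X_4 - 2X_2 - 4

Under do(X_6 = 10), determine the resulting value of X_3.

3

do(X_6=10) replaces the equation X_6 = 2X_1 + 3X_2 - 2 with the constant X_6 = 10.
X_3 is not downstream of the intervention, so its value is determined by the original equations.
X_3 = max(X_2, X_1)  [with X_2=3, X_1=-2]  = 3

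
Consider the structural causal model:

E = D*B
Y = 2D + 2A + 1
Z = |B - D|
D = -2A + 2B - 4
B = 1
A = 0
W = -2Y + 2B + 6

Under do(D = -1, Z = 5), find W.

10

Under do(D = -1, Z = 5), each intervened variable's structural equation is replaced by its fixed value.
Y = 2D + 2A + 1  [with D=-1, A=0]  = -1
W = -2Y + 2B + 6  [with Y=-1, B=1]  = 10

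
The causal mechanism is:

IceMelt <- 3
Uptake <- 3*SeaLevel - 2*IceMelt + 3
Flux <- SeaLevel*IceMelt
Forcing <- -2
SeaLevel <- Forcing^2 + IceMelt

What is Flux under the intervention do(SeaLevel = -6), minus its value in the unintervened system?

The intervention breaks the incoming arrows to SeaLevel: SeaLevel <- Forcing^2 + IceMelt no longer applies, and SeaLevel = -6.
Flux = SeaLevel*IceMelt  [with SeaLevel=-6, IceMelt=3]  = -18
Without intervention: SeaLevel = Forcing^2 + IceMelt  [with Forcing=-2, IceMelt=3]  = 7; Flux = SeaLevel*IceMelt  [with SeaLevel=7, IceMelt=3]  = 21.
Change = -18 − 21 = -39.

-39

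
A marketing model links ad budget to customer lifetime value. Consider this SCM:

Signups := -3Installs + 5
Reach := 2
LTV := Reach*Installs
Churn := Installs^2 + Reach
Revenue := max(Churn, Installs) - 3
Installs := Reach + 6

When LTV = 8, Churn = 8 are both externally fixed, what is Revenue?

5

Setting LTV = 8, Churn = 8 by intervention discards those variables' equations.
Installs = Reach + 6  [with Reach=2]  = 8
Revenue = max(Churn, Installs) - 3  [with Churn=8, Installs=8]  = 5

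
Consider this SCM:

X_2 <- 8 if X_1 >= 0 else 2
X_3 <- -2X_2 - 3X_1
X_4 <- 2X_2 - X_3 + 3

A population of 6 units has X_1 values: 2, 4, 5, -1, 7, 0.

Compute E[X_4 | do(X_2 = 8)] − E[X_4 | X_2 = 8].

do(X_2=8) breaks X_2's dependence on X_1. With X_2=8 fixed, X_4 across the units is 41, 47, 50, 32, 56, 35, mean 43.5.
Conditioning on X_2=8 selects the 5 unit(s) with X_1 ∈ {2, 4, 5, 7, 0}. Their X_4 values: 41, 47, 50, 56, 35. Mean = 45.8.
Difference = 43.5 − 45.8 = -2.3.

-2.3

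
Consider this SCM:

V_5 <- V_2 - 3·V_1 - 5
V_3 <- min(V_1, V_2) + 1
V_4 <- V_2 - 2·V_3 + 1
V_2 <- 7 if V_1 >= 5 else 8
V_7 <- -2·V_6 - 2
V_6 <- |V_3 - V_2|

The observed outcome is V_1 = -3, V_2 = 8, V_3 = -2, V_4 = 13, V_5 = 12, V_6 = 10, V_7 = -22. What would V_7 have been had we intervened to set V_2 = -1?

-4

Under do(V_2=-1), the mechanism V_2 <- 7 if V_1 >= 5 else 8 is discarded; V_2 is fixed at -1.
V_3 = min(V_1, V_2) + 1  [with V_1=-3, V_2=-1]  = -2
V_6 = |V_3 - V_2|  [with V_3=-2, V_2=-1]  = 1
V_7 = -2·V_6 - 2  [with V_6=1]  = -4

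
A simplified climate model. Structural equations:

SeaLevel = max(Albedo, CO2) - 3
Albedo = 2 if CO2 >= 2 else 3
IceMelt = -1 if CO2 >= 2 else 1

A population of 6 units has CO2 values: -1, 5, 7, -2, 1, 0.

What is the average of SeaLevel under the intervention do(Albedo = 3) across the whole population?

1

Every unit gets Albedo=3 under the intervention. SeaLevel values become 0, 2, 4, 0, 0, 0; E[SeaLevel|do(Albedo=3)] = 1.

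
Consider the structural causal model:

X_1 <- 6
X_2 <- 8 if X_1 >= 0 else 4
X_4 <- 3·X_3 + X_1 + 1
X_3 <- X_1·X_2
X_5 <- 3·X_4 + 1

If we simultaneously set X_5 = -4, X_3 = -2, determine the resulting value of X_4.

Under do(X_5 = -4, X_3 = -2), each intervened variable's structural equation is replaced by its fixed value.
X_4 = 3·X_3 + X_1 + 1  [with X_3=-2, X_1=6]  = 1

1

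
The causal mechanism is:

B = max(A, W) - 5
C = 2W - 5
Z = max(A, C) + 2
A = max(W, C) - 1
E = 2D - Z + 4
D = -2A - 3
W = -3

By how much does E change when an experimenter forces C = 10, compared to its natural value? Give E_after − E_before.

-66

Under do(C=10), the mechanism C = 2W - 5 is discarded; C is fixed at 10.
A = max(W, C) - 1  [with W=-3, C=10]  = 9
D = -2A - 3  [with A=9]  = -21
Z = max(A, C) + 2  [with A=9, C=10]  = 12
E = 2D - Z + 4  [with D=-21, Z=12]  = -50
Without intervention: C = 2W - 5  [with W=-3]  = -11; A = max(W, C) - 1  [with W=-3, C=-11]  = -4; D = -2A - 3  [with A=-4]  = 5; Z = max(A, C) + 2  [with A=-4, C=-11]  = -2; E = 2D - Z + 4  [with D=5, Z=-2]  = 16.
Change = -50 − 16 = -66.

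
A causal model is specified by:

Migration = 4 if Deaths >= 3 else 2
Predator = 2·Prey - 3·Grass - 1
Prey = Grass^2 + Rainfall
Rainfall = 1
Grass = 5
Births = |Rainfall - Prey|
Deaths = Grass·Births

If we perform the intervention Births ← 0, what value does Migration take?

Under do(Births=0), the mechanism Births = |Rainfall - Prey| is discarded; Births is fixed at 0.
Deaths = Grass·Births  [with Grass=5, Births=0]  = 0
Migration = 4 if Deaths >= 3 else 2  [with Deaths=0]  = 2

2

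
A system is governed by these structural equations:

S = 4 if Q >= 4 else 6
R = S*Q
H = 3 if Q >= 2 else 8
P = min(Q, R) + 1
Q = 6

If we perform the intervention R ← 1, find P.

2

The intervention breaks the incoming arrows to R: R = S*Q no longer applies, and R = 1.
P = min(Q, R) + 1  [with Q=6, R=1]  = 2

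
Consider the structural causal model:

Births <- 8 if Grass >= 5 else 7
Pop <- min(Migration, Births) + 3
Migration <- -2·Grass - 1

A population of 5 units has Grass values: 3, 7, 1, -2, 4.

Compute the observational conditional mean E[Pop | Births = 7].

-1

Observing Births=7 restricts to units where Births's equation naturally yields 7: Grass ∈ {3, 1, -2, 4}. In that subpopulation Pop = -4, 0, 6, -6, mean -1.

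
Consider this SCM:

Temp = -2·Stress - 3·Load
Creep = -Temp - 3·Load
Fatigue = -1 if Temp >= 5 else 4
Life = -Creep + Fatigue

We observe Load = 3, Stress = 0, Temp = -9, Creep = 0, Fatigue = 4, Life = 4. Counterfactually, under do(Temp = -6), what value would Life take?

The intervention breaks the incoming arrows to Temp: Temp = -2·Stress - 3·Load no longer applies, and Temp = -6.
Creep = -Temp - 3·Load  [with Temp=-6, Load=3]  = -3
Fatigue = -1 if Temp >= 5 else 4  [with Temp=-6]  = 4
Life = -Creep + Fatigue  [with Creep=-3, Fatigue=4]  = 7

7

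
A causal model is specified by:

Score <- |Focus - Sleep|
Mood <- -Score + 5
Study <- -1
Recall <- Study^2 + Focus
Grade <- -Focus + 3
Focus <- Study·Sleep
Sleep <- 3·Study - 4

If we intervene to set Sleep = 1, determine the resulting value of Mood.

do(Sleep=1) replaces the equation Sleep <- 3·Study - 4 with the constant Sleep = 1.
Focus = Study·Sleep  [with Study=-1, Sleep=1]  = -1
Score = |Focus - Sleep|  [with Focus=-1, Sleep=1]  = 2
Mood = -Score + 5  [with Score=2]  = 3

3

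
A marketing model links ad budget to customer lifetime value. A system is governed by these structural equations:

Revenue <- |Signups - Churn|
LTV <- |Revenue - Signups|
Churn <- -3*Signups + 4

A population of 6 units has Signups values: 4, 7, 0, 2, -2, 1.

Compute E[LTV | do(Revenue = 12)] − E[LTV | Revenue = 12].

Under do(Revenue=12), Revenue's equation is replaced by Revenue=12 for every unit. Per-unit LTV: 8, 5, 12, 10, 14, 11. Mean = 10.
Conditioning on Revenue=12 selects the 2 unit(s) with Signups ∈ {4, -2}. Their LTV values: 8, 14. Mean = 11.
Difference = 10 − 11 = -1.

-1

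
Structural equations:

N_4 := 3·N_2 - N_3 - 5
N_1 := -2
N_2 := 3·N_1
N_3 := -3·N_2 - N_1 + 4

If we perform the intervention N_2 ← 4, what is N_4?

13

Under do(N_2=4), the mechanism N_2 := 3·N_1 is discarded; N_2 is fixed at 4.
N_3 = -3·N_2 - N_1 + 4  [with N_2=4, N_1=-2]  = -6
N_4 = 3·N_2 - N_3 - 5  [with N_2=4, N_3=-6]  = 13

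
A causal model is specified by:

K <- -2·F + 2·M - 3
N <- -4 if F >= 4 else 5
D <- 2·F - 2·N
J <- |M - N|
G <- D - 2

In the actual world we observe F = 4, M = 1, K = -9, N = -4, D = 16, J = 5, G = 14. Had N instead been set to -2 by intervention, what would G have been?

The intervention breaks the incoming arrows to N: N <- -4 if F >= 4 else 5 no longer applies, and N = -2.
D = 2·F - 2·N  [with F=4, N=-2]  = 12
G = D - 2  [with D=12]  = 10

10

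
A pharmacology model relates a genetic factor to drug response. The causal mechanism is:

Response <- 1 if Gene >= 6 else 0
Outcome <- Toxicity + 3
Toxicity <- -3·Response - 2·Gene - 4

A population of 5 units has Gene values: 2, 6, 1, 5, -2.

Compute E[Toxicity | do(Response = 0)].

-8.8

The intervention sets Response=0 in all 5 units regardless of Gene. Recomputing Toxicity per unit gives -8, -16, -6, -14, 0; average -8.8.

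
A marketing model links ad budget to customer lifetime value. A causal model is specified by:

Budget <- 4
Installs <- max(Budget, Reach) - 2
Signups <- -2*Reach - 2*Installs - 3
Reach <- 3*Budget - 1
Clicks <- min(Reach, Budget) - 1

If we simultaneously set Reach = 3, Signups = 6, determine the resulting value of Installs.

The joint intervention fixes Reach = 3, Signups = 6, removing each variable's own equation.
Installs = max(Budget, Reach) - 2  [with Budget=4, Reach=3]  = 2

2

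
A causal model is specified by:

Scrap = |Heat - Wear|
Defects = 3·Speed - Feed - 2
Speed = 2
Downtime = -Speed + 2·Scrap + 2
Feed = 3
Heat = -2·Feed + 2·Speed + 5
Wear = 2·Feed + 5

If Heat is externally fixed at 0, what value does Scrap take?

11

The intervention breaks the incoming arrows to Heat: Heat = -2·Feed + 2·Speed + 5 no longer applies, and Heat = 0.
Wear = 2·Feed + 5  [with Feed=3]  = 11
Scrap = |Heat - Wear|  [with Heat=0, Wear=11]  = 11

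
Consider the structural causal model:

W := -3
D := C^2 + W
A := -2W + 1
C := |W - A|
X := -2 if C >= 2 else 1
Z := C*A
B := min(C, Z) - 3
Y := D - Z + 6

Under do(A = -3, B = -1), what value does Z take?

0

The joint intervention fixes A = -3, B = -1, removing each variable's own equation.
C = |W - A|  [with W=-3, A=-3]  = 0
Z = C*A  [with C=0, A=-3]  = 0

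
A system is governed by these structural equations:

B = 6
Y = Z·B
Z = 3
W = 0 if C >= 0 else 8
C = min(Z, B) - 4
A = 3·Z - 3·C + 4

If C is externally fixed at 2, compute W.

The intervention breaks the incoming arrows to C: C = min(Z, B) - 4 no longer applies, and C = 2.
W = 0 if C >= 0 else 8  [with C=2]  = 0

0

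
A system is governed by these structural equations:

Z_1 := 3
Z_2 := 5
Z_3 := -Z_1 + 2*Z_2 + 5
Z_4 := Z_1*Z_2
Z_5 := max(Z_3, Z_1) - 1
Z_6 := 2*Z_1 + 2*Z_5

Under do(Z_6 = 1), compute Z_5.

do(Z_6=1) replaces the equation Z_6 := 2*Z_1 + 2*Z_5 with the constant Z_6 = 1.
Since Z_5 is not a descendant of the intervened variable, it is unaffected.
Z_3 = -Z_1 + 2*Z_2 + 5  [with Z_1=3, Z_2=5]  = 12
Z_5 = max(Z_3, Z_1) - 1  [with Z_3=12, Z_1=3]  = 11

11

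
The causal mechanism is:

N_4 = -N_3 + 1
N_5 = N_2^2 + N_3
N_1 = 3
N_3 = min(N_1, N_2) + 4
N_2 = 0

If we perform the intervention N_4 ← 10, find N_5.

Intervening sets N_4 = 10 and removes its equation (N_4 = -N_3 + 1).
No directed path runs from N_4 to N_5, so N_5 keeps its natural value.
N_3 = min(N_1, N_2) + 4  [with N_1=3, N_2=0]  = 4
N_5 = N_2^2 + N_3  [with N_2=0, N_3=4]  = 4

4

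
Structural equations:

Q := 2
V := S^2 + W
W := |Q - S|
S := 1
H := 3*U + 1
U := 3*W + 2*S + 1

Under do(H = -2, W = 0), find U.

Under do(H = -2, W = 0), each intervened variable's structural equation is replaced by its fixed value.
U = 3*W + 2*S + 1  [with W=0, S=1]  = 3

3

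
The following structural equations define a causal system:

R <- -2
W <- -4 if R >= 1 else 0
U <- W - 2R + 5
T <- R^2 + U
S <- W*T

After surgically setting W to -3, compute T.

10

Under do(W=-3), the mechanism W <- -4 if R >= 1 else 0 is discarded; W is fixed at -3.
U = W - 2R + 5  [with W=-3, R=-2]  = 6
T = R^2 + U  [with R=-2, U=6]  = 10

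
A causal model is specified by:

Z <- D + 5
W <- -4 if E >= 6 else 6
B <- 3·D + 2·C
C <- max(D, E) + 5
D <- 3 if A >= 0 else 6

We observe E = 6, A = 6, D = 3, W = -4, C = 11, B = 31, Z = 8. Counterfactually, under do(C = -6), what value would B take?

The intervention breaks the incoming arrows to C: C <- max(D, E) + 5 no longer applies, and C = -6.
D = 3 if A >= 0 else 6  [with A=6]  = 3
B = 3·D + 2·C  [with D=3, C=-6]  = -3

-3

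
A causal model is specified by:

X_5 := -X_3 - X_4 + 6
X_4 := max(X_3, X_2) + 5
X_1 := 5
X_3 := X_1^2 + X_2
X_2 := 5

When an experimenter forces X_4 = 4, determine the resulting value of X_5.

Intervening sets X_4 = 4 and removes its equation (X_4 := max(X_3, X_2) + 5).
X_3 = X_1^2 + X_2  [with X_1=5, X_2=5]  = 30
X_5 = -X_3 - X_4 + 6  [with X_3=30, X_4=4]  = -28

-28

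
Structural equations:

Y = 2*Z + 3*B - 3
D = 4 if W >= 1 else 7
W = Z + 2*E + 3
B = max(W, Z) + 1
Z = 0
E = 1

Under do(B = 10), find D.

4

Intervening sets B = 10 and removes its equation (B = max(W, Z) + 1).
No directed path runs from B to D, so D keeps its natural value.
W = Z + 2*E + 3  [with Z=0, E=1]  = 5
D = 4 if W >= 1 else 7  [with W=5]  = 4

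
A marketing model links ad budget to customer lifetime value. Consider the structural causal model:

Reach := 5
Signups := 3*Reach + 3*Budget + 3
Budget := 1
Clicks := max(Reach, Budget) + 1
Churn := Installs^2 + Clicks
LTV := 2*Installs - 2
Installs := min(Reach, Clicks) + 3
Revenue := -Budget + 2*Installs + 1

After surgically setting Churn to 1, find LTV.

14

Intervening sets Churn = 1 and removes its equation (Churn := Installs^2 + Clicks).
LTV is not downstream of the intervention, so its value is determined by the original equations.
Clicks = max(Reach, Budget) + 1  [with Reach=5, Budget=1]  = 6
Installs = min(Reach, Clicks) + 3  [with Reach=5, Clicks=6]  = 8
LTV = 2*Installs - 2  [with Installs=8]  = 14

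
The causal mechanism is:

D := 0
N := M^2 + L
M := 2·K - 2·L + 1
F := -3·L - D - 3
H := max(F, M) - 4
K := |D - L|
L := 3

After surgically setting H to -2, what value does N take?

Intervening sets H = -2 and removes its equation (H := max(F, M) - 4).
Since N is not a descendant of the intervened variable, it is unaffected.
K = |D - L|  [with D=0, L=3]  = 3
M = 2·K - 2·L + 1  [with K=3, L=3]  = 1
N = M^2 + L  [with M=1, L=3]  = 4

4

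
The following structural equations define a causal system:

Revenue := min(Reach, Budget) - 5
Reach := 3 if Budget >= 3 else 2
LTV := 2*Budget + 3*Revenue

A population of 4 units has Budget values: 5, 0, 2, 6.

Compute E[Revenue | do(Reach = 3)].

-3

Under do(Reach=3), Reach's equation is replaced by Reach=3 for every unit. Per-unit Revenue: -2, -5, -3, -2. Mean = -3.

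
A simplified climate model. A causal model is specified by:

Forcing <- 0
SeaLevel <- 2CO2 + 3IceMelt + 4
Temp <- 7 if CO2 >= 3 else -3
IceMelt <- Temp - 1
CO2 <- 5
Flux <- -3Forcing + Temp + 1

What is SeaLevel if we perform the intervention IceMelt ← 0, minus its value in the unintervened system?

Intervening sets IceMelt = 0 and removes its equation (IceMelt <- Temp - 1).
SeaLevel = 2CO2 + 3IceMelt + 4  [with CO2=5, IceMelt=0]  = 14
Without intervention: Temp = 7 if CO2 >= 3 else -3  [with CO2=5]  = 7; IceMelt = Temp - 1  [with Temp=7]  = 6; SeaLevel = 2CO2 + 3IceMelt + 4  [with CO2=5, IceMelt=6]  = 32.
Change = 14 − 32 = -18.

-18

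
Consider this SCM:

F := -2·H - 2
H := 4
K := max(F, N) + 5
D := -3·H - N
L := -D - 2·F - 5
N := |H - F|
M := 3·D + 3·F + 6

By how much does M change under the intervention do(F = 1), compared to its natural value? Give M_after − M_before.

66

Under do(F=1), the mechanism F := -2·H - 2 is discarded; F is fixed at 1.
N = |H - F|  [with H=4, F=1]  = 3
D = -3·H - N  [with H=4, N=3]  = -15
M = 3·D + 3·F + 6  [with D=-15, F=1]  = -36
Without intervention: F = -2·H - 2  [with H=4]  = -10; N = |H - F|  [with H=4, F=-10]  = 14; D = -3·H - N  [with H=4, N=14]  = -26; M = 3·D + 3·F + 6  [with D=-26, F=-10]  = -102.
Change = -36 − (-102) = 66.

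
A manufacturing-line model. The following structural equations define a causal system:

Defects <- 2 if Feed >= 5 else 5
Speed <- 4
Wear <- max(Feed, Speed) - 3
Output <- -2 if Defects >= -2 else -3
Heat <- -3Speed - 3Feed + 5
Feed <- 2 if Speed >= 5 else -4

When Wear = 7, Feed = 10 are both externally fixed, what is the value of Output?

The joint intervention fixes Wear = 7, Feed = 10, removing each variable's own equation.
Defects = 2 if Feed >= 5 else 5  [with Feed=10]  = 2
Output = -2 if Defects >= -2 else -3  [with Defects=2]  = -2

-2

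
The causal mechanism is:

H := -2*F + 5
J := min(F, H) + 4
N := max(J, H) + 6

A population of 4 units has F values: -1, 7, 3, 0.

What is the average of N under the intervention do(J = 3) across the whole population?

Every unit gets J=3 under the intervention. N values become 13, 9, 9, 11; E[N|do(J=3)] = 10.5.

10.5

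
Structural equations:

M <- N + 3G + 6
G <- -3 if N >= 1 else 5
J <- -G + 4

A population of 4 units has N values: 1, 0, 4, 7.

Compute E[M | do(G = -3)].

The intervention sets G=-3 in all 4 units regardless of N. Recomputing M per unit gives -2, -3, 1, 4; average 0.

0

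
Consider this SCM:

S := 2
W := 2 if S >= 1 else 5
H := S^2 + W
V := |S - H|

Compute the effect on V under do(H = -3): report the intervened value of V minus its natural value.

The intervention breaks the incoming arrows to H: H := S^2 + W no longer applies, and H = -3.
V = |S - H|  [with S=2, H=-3]  = 5
Without intervention: W = 2 if S >= 1 else 5  [with S=2]  = 2; H = S^2 + W  [with S=2, W=2]  = 6; V = |S - H|  [with S=2, H=6]  = 4.
Change = 5 − 4 = 1.

1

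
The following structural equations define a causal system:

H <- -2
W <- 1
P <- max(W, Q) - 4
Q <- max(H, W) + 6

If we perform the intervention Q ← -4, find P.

-3

The intervention breaks the incoming arrows to Q: Q <- max(H, W) + 6 no longer applies, and Q = -4.
P = max(W, Q) - 4  [with W=1, Q=-4]  = -3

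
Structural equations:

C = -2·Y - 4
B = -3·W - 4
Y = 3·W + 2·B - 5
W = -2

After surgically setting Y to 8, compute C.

-20

The intervention breaks the incoming arrows to Y: Y = 3·W + 2·B - 5 no longer applies, and Y = 8.
C = -2·Y - 4  [with Y=8]  = -20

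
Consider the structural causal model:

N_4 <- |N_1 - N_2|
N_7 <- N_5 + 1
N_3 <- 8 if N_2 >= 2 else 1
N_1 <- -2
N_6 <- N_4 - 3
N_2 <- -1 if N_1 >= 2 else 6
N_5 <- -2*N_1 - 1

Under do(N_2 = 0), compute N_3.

1

The intervention breaks the incoming arrows to N_2: N_2 <- -1 if N_1 >= 2 else 6 no longer applies, and N_2 = 0.
N_3 = 8 if N_2 >= 2 else 1  [with N_2=0]  = 1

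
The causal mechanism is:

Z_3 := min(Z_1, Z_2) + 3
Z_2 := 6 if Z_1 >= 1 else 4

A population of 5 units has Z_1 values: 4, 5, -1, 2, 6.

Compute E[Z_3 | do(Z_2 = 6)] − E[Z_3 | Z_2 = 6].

-1.05

The intervention sets Z_2=6 in all 5 units regardless of Z_1. Recomputing Z_3 per unit gives 7, 8, 2, 5, 9; average 6.2.
Conditioning on Z_2=6 selects the 4 unit(s) with Z_1 ∈ {4, 5, 2, 6}. Their Z_3 values: 7, 8, 5, 9. Mean = 7.25.
Difference = 6.2 − 7.25 = -1.05.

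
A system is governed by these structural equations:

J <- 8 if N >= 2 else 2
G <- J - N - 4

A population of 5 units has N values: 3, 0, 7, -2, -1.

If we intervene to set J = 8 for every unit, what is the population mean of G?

The intervention sets J=8 in all 5 units regardless of N. Recomputing G per unit gives 1, 4, -3, 6, 5; average 2.6.

2.6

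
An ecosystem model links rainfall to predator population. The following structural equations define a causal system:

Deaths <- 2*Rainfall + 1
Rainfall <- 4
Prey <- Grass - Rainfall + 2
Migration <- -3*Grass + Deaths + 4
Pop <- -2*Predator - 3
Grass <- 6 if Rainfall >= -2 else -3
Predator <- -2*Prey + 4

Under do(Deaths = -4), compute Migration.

The intervention breaks the incoming arrows to Deaths: Deaths <- 2*Rainfall + 1 no longer applies, and Deaths = -4.
Grass = 6 if Rainfall >= -2 else -3  [with Rainfall=4]  = 6
Migration = -3*Grass + Deaths + 4  [with Grass=6, Deaths=-4]  = -18

-18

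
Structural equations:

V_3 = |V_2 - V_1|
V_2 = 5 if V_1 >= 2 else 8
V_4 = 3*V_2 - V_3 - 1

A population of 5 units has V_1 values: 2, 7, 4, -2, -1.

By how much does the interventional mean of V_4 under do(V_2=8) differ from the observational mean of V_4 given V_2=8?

do(V_2=8) breaks V_2's dependence on V_1. With V_2=8 fixed, V_4 across the units is 17, 22, 19, 13, 14, mean 17.
E[V_4|V_2=8] averages over only the 2 units with V_2=8 (V_1 = -2, -1): V_4 = 13, 14, mean 13.5.
Difference = 17 − 13.5 = 3.5.

3.5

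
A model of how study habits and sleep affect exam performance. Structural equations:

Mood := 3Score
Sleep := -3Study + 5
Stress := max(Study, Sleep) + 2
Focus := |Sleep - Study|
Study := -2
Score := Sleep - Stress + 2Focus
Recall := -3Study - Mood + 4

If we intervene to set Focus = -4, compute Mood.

Under do(Focus=-4), the mechanism Focus := |Sleep - Study| is discarded; Focus is fixed at -4.
Sleep = -3Study + 5  [with Study=-2]  = 11
Stress = max(Study, Sleep) + 2  [with Study=-2, Sleep=11]  = 13
Score = Sleep - Stress + 2Focus  [with Sleep=11, Stress=13, Focus=-4]  = -10
Mood = 3Score  [with Score=-10]  = -30

-30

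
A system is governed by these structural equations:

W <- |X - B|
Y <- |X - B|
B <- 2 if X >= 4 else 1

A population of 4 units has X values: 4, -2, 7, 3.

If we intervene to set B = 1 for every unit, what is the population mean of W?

3.5

do(B=1) breaks B's dependence on X. With B=1 fixed, W across the units is 3, 3, 6, 2, mean 3.5.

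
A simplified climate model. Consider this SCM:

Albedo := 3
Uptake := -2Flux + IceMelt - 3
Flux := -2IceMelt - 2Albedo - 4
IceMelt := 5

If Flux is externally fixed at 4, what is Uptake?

The intervention breaks the incoming arrows to Flux: Flux := -2IceMelt - 2Albedo - 4 no longer applies, and Flux = 4.
Uptake = -2Flux + IceMelt - 3  [with Flux=4, IceMelt=5]  = -6

-6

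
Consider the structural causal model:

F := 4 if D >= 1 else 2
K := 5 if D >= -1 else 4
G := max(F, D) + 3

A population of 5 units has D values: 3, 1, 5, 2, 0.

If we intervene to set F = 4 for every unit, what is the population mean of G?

7.2

do(F=4) breaks F's dependence on D. With F=4 fixed, G across the units is 7, 7, 8, 7, 7, mean 7.2.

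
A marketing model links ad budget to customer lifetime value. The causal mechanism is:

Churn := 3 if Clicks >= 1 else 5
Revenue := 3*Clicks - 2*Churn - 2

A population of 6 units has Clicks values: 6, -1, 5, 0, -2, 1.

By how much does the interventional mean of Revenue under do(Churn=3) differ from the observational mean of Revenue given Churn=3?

-7.5

Under do(Churn=3), Churn's equation is replaced by Churn=3 for every unit. Per-unit Revenue: 10, -11, 7, -8, -14, -5. Mean = -3.5.
Conditioning on Churn=3 selects the 3 unit(s) with Clicks ∈ {6, 5, 1}. Their Revenue values: 10, 7, -5. Mean = 4.
Difference = -3.5 − 4 = -7.5.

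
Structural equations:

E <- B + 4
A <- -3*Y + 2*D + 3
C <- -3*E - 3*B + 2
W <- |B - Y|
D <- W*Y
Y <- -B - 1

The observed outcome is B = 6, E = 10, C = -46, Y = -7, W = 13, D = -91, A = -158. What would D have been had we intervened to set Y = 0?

0

Under do(Y=0), the mechanism Y <- -B - 1 is discarded; Y is fixed at 0.
W = |B - Y|  [with B=6, Y=0]  = 6
D = W*Y  [with W=6, Y=0]  = 0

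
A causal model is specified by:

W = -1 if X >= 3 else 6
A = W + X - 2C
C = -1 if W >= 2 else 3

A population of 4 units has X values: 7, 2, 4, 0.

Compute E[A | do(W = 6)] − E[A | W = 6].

Every unit gets W=6 under the intervention. A values become 15, 10, 12, 8; E[A|do(W=6)] = 11.25.
Observing W=6 restricts to units where W's equation naturally yields 6: X ∈ {2, 0}. In that subpopulation A = 10, 8, mean 9.
Difference = 11.25 − 9 = 2.25.

2.25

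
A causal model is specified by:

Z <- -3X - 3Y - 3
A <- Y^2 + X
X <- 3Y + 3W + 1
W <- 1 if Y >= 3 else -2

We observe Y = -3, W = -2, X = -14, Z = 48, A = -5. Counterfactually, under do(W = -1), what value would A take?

do(W=-1) replaces the equation W <- 1 if Y >= 3 else -2 with the constant W = -1.
X = 3Y + 3W + 1  [with Y=-3, W=-1]  = -11
A = Y^2 + X  [with Y=-3, X=-11]  = -2

-2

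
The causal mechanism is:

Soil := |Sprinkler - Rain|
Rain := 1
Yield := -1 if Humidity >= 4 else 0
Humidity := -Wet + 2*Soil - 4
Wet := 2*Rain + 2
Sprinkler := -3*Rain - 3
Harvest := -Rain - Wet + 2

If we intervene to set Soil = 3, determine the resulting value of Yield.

0

The intervention breaks the incoming arrows to Soil: Soil := |Sprinkler - Rain| no longer applies, and Soil = 3.
Wet = 2*Rain + 2  [with Rain=1]  = 4
Humidity = -Wet + 2*Soil - 4  [with Wet=4, Soil=3]  = -2
Yield = -1 if Humidity >= 4 else 0  [with Humidity=-2]  = 0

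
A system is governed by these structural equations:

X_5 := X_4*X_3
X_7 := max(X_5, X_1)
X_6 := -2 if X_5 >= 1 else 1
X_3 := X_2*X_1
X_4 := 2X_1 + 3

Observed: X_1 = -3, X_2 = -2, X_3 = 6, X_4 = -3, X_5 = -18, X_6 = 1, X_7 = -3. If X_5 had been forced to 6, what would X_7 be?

6

Under do(X_5=6), the mechanism X_5 := X_4*X_3 is discarded; X_5 is fixed at 6.
X_7 = max(X_5, X_1)  [with X_5=6, X_1=-3]  = 6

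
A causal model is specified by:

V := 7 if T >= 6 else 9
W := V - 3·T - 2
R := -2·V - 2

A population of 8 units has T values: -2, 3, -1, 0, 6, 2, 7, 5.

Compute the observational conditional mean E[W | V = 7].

-14.5

E[W|V=7] averages over only the 2 units with V=7 (T = 6, 7): W = -13, -16, mean -14.5.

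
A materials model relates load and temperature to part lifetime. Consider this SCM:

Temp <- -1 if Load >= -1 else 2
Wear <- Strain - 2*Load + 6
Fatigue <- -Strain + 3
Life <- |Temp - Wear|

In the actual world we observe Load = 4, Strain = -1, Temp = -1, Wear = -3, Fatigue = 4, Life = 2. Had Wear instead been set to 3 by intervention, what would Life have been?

4

Under do(Wear=3), the mechanism Wear <- Strain - 2*Load + 6 is discarded; Wear is fixed at 3.
Temp = -1 if Load >= -1 else 2  [with Load=4]  = -1
Life = |Temp - Wear|  [with Temp=-1, Wear=3]  = 4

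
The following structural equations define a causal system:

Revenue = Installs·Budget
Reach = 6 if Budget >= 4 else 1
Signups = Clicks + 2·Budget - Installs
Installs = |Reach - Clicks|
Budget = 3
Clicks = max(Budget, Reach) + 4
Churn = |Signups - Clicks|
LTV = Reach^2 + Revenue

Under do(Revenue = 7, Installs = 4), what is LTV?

The joint intervention fixes Revenue = 7, Installs = 4, removing each variable's own equation.
Reach = 6 if Budget >= 4 else 1  [with Budget=3]  = 1
LTV = Reach^2 + Revenue  [with Reach=1, Revenue=7]  = 8

8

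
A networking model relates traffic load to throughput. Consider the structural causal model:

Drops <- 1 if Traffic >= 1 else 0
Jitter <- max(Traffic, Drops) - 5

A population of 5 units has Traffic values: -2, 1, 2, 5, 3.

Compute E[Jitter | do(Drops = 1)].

-2.6

Every unit gets Drops=1 under the intervention. Jitter values become -4, -4, -3, 0, -2; E[Jitter|do(Drops=1)] = -2.6.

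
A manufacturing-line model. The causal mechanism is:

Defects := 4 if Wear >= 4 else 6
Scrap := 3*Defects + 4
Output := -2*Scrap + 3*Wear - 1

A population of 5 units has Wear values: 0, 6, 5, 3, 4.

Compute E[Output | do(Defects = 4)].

Under do(Defects=4), Defects's equation is replaced by Defects=4 for every unit. Per-unit Output: -33, -15, -18, -24, -21. Mean = -22.2.

-22.2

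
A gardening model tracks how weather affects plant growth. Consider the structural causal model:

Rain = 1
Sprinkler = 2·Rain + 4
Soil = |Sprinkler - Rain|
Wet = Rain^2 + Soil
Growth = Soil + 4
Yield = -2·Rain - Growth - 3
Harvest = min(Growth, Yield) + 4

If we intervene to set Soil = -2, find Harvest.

-3

The intervention breaks the incoming arrows to Soil: Soil = |Sprinkler - Rain| no longer applies, and Soil = -2.
Growth = Soil + 4  [with Soil=-2]  = 2
Yield = -2·Rain - Growth - 3  [with Rain=1, Growth=2]  = -7
Harvest = min(Growth, Yield) + 4  [with Growth=2, Yield=-7]  = -3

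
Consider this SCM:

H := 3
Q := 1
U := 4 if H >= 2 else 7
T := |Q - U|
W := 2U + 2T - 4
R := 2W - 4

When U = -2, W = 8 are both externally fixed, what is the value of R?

Setting U = -2, W = 8 by intervention discards those variables' equations.
R = 2W - 4  [with W=8]  = 12

12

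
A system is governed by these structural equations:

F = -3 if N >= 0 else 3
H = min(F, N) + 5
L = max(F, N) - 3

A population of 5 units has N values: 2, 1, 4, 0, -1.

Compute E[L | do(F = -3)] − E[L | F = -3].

do(F=-3) breaks F's dependence on N. With F=-3 fixed, L across the units is -1, -2, 1, -3, -4, mean -1.8.
E[L|F=-3] averages over only the 4 units with F=-3 (N = 2, 1, 4, 0): L = -1, -2, 1, -3, mean -1.25.
Difference = -1.8 − (-1.25) = -0.55.

-0.55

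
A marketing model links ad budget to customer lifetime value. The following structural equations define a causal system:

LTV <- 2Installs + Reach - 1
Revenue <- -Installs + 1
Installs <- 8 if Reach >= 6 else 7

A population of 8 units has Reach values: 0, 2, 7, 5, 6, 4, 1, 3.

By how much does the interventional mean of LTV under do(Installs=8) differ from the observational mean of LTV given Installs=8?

do(Installs=8) breaks Installs's dependence on Reach. With Installs=8 fixed, LTV across the units is 15, 17, 22, 20, 21, 19, 16, 18, mean 18.5.
Conditioning on Installs=8 selects the 2 unit(s) with Reach ∈ {7, 6}. Their LTV values: 22, 21. Mean = 21.5.
Difference = 18.5 − 21.5 = -3.

-3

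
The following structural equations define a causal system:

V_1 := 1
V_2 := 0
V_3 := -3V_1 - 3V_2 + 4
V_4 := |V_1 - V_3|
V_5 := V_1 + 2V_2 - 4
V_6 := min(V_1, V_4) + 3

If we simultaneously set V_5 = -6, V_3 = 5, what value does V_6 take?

4

The joint intervention fixes V_5 = -6, V_3 = 5, removing each variable's own equation.
V_4 = |V_1 - V_3|  [with V_1=1, V_3=5]  = 4
V_6 = min(V_1, V_4) + 3  [with V_1=1, V_4=4]  = 4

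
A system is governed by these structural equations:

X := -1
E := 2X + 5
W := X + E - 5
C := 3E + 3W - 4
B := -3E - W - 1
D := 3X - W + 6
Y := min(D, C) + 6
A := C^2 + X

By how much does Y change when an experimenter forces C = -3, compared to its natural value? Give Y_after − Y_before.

1

The intervention breaks the incoming arrows to C: C := 3E + 3W - 4 no longer applies, and C = -3.
E = 2X + 5  [with X=-1]  = 3
W = X + E - 5  [with X=-1, E=3]  = -3
D = 3X - W + 6  [with X=-1, W=-3]  = 6
Y = min(D, C) + 6  [with D=6, C=-3]  = 3
Without intervention: E = 2X + 5  [with X=-1]  = 3; W = X + E - 5  [with X=-1, E=3]  = -3; C = 3E + 3W - 4  [with E=3, W=-3]  = -4; D = 3X - W + 6  [with X=-1, W=-3]  = 6; Y = min(D, C) + 6  [with D=6, C=-4]  = 2.
Change = 3 − 2 = 1.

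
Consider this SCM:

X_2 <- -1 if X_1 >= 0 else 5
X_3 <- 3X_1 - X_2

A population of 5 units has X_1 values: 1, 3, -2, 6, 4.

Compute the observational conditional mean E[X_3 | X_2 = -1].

11.5

E[X_3|X_2=-1] averages over only the 4 units with X_2=-1 (X_1 = 1, 3, 6, 4): X_3 = 4, 10, 19, 13, mean 11.5.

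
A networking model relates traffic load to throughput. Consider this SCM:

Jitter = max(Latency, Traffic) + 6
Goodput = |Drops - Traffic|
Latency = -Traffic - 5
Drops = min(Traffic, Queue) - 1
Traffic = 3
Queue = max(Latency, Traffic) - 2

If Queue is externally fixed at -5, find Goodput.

The intervention breaks the incoming arrows to Queue: Queue = max(Latency, Traffic) - 2 no longer applies, and Queue = -5.
Drops = min(Traffic, Queue) - 1  [with Traffic=3, Queue=-5]  = -6
Goodput = |Drops - Traffic|  [with Drops=-6, Traffic=3]  = 9

9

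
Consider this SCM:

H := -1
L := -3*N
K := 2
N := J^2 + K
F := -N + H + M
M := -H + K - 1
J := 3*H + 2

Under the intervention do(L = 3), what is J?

Under do(L=3), the mechanism L := -3*N is discarded; L is fixed at 3.
Since J is not a descendant of the intervened variable, it is unaffected.
J = 3*H + 2  [with H=-1]  = -1

-1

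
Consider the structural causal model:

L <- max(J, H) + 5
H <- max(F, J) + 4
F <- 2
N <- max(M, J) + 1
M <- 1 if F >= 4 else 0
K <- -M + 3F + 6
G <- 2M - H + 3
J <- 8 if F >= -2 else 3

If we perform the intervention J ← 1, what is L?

11

The intervention breaks the incoming arrows to J: J <- 8 if F >= -2 else 3 no longer applies, and J = 1.
H = max(F, J) + 4  [with F=2, J=1]  = 6
L = max(J, H) + 5  [with J=1, H=6]  = 11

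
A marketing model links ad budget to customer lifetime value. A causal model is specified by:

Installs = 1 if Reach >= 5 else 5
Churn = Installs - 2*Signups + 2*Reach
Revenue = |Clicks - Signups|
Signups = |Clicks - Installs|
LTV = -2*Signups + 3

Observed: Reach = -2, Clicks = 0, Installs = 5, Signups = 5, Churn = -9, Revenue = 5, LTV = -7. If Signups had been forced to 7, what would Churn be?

Intervening sets Signups = 7 and removes its equation (Signups = |Clicks - Installs|).
Installs = 1 if Reach >= 5 else 5  [with Reach=-2]  = 5
Churn = Installs - 2*Signups + 2*Reach  [with Installs=5, Signups=7, Reach=-2]  = -13

-13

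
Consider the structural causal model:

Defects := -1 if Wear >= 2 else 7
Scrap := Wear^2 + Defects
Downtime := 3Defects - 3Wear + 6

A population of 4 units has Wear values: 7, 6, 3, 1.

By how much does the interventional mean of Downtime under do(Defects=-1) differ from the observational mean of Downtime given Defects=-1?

3.25

Every unit gets Defects=-1 under the intervention. Downtime values become -18, -15, -6, 0; E[Downtime|do(Defects=-1)] = -9.75.
E[Downtime|Defects=-1] averages over only the 3 units with Defects=-1 (Wear = 7, 6, 3): Downtime = -18, -15, -6, mean -13.
Difference = -9.75 − (-13) = 3.25.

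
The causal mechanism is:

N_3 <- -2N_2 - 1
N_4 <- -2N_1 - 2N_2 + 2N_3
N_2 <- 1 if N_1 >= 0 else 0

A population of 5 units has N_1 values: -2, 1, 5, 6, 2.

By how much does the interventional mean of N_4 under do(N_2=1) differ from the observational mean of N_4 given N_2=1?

2.2

do(N_2=1) breaks N_2's dependence on N_1. With N_2=1 fixed, N_4 across the units is -4, -10, -18, -20, -12, mean -12.8.
Conditioning on N_2=1 selects the 4 unit(s) with N_1 ∈ {1, 5, 6, 2}. Their N_4 values: -10, -18, -20, -12. Mean = -15.
Difference = -12.8 − (-15) = 2.2.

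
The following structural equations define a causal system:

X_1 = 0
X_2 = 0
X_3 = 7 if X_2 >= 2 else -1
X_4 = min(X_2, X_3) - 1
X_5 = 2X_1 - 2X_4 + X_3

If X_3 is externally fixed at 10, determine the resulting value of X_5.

do(X_3=10) replaces the equation X_3 = 7 if X_2 >= 2 else -1 with the constant X_3 = 10.
X_4 = min(X_2, X_3) - 1  [with X_2=0, X_3=10]  = -1
X_5 = 2X_1 - 2X_4 + X_3  [with X_1=0, X_4=-1, X_3=10]  = 12

12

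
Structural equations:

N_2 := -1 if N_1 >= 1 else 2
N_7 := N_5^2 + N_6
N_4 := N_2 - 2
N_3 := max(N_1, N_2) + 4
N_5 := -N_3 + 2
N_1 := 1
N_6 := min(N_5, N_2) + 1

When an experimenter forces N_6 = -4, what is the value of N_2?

-1

do(N_6=-4) replaces the equation N_6 := min(N_5, N_2) + 1 with the constant N_6 = -4.
N_2 is not downstream of the intervention, so its value is determined by the original equations.
N_2 = -1 if N_1 >= 1 else 2  [with N_1=1]  = -1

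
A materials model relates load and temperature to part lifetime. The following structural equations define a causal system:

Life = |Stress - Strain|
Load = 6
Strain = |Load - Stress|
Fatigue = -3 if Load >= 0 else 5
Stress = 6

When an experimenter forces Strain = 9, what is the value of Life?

do(Strain=9) replaces the equation Strain = |Load - Stress| with the constant Strain = 9.
Life = |Stress - Strain|  [with Stress=6, Strain=9]  = 3

3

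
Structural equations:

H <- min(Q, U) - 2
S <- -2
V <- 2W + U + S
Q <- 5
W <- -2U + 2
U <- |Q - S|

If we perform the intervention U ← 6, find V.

The intervention breaks the incoming arrows to U: U <- |Q - S| no longer applies, and U = 6.
W = -2U + 2  [with U=6]  = -10
V = 2W + U + S  [with W=-10, U=6, S=-2]  = -16

-16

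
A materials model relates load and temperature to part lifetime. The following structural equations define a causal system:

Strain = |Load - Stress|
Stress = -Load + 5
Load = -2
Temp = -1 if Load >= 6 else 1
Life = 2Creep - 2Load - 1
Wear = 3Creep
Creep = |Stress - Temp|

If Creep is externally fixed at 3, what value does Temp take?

1

The intervention breaks the incoming arrows to Creep: Creep = |Stress - Temp| no longer applies, and Creep = 3.
Since Temp is not a descendant of the intervened variable, it is unaffected.
Temp = -1 if Load >= 6 else 1  [with Load=-2]  = 1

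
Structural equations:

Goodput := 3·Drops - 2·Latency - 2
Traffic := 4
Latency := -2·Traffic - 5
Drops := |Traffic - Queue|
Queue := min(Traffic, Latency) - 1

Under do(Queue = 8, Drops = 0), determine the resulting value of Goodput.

24

Setting Queue = 8, Drops = 0 by intervention discards those variables' equations.
Latency = -2·Traffic - 5  [with Traffic=4]  = -13
Goodput = 3·Drops - 2·Latency - 2  [with Drops=0, Latency=-13]  = 24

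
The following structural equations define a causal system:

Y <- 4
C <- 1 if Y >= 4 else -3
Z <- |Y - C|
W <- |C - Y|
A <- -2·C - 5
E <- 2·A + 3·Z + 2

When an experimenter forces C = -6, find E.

46

Under do(C=-6), the mechanism C <- 1 if Y >= 4 else -3 is discarded; C is fixed at -6.
Z = |Y - C|  [with Y=4, C=-6]  = 10
A = -2·C - 5  [with C=-6]  = 7
E = 2·A + 3·Z + 2  [with A=7, Z=10]  = 46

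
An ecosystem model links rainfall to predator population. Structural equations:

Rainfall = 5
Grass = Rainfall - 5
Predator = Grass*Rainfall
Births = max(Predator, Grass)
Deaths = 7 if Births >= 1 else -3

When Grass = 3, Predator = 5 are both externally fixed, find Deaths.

Under do(Grass = 3, Predator = 5), each intervened variable's structural equation is replaced by its fixed value.
Births = max(Predator, Grass)  [with Predator=5, Grass=3]  = 5
Deaths = 7 if Births >= 1 else -3  [with Births=5]  = 7

7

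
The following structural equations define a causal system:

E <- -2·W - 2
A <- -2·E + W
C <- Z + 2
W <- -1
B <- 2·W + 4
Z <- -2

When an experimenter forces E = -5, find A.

The intervention breaks the incoming arrows to E: E <- -2·W - 2 no longer applies, and E = -5.
A = -2·E + W  [with E=-5, W=-1]  = 9

9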